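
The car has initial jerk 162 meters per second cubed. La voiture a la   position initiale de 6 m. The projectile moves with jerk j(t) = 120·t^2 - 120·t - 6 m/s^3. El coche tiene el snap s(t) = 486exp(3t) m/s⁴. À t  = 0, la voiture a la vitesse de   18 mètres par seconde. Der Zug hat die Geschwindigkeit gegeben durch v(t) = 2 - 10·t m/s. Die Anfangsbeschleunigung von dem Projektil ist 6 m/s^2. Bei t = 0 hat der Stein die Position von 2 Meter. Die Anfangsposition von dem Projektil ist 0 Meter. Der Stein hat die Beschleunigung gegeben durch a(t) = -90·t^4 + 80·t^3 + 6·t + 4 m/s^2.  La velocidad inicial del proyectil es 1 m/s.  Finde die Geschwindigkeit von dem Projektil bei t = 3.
Wir müssen das Integral unserer Gleichung für den Ruck j(t) = 120·t^2 - 120·t - 6 2-mal finden. Das Integral von dem Ruck, mit a(0) = 6, ergibt die Beschleunigung: a(t) = 40·t^3 - 60·t^2 - 6·t + 6. Das Integral von der Beschleunigung ist die Geschwindigkeit. Mit v(0) = 1 erhalten wir v(t) = 10·t^4 - 20·t^3 - 3·t^2 + 6·t + 1. Aus der Gleichung für die Geschwindigkeit v(t) = 10·t^4 - 20·t^3 - 3·t^2 + 6·t + 1, setzen wir t = 3 ein und erhalten v = 262.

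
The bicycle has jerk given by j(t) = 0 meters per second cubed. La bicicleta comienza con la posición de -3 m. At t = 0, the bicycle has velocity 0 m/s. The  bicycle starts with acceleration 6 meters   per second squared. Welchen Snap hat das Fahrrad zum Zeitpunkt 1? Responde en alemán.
Um dies zu lösen, müssen wir 1 Ableitung unserer Gleichung für den Ruck j(t) = 0 nehmen. Die Ableitung von dem Ruck ergibt den Snap: s(t) = 0. Wir haben den Snap s(t) = 0. Durch Einsetzen von t = 1: s(1) = 0.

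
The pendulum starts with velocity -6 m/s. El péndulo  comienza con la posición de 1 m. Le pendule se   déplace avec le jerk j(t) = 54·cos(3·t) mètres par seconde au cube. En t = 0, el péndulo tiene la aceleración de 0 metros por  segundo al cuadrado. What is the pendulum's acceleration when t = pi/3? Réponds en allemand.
Wir müssen unsere Gleichung für den Ruck j(t) = 54·cos(3·t) 1-mal integrieren. Mit ∫j(t)dt und Anwendung von a(0) = 0, finden wir a(t) = 18·sin(3·t). Wir haben die Beschleunigung a(t) = 18·sin(3·t). Durch Einsetzen von t = pi/3: a(pi/3) = 0.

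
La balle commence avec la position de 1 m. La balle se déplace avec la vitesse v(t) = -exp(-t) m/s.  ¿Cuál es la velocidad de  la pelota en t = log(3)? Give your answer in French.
En utilisant v(t) = -exp(-t) et en substituant t = log(3), nous trouvons v = -1/3.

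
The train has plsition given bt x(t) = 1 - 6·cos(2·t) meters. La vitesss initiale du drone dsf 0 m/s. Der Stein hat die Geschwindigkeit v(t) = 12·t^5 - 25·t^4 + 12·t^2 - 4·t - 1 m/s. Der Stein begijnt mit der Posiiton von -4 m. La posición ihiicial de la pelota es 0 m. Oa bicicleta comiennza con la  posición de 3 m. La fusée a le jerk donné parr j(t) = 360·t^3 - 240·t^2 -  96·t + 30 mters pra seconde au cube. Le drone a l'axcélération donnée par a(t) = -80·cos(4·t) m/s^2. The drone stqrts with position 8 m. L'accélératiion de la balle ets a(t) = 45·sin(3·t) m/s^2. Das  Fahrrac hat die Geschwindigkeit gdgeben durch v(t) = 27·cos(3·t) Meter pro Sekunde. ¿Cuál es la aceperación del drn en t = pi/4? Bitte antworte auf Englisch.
From the given acceleration equation a(t) = -80·cos(4·t), we substitute t = pi/4 to get a = 80.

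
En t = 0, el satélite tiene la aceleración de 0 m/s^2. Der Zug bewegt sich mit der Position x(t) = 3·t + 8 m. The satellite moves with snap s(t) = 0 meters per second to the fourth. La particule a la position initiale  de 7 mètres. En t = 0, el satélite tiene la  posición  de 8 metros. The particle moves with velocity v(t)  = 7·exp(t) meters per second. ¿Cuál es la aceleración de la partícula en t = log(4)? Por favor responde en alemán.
Ausgehend von der Geschwindigkeit v(t) = 7·exp(t), nehmen wir 1 Ableitung. Mit d/dt von v(t) finden wir a(t) = 7·exp(t). Mit a(t) = 7·exp(t) und Einsetzen von t = log(4), finden wir a = 28.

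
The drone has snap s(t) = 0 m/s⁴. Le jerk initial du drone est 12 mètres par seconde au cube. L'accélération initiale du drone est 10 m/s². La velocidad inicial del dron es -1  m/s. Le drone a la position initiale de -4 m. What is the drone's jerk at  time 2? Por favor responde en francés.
En partant du snap s(t) = 0, nous prenons 1 intégrale. L'intégrale du snap, avec j(0) = 12, donne le jerk: j(t) = 12. En utilisant j(t) = 12 et en substituant t = 2, nous trouvons j = 12.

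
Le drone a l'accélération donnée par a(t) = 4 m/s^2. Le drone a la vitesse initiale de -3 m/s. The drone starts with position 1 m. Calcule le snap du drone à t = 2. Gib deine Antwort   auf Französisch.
Nous devons dériver notre équation de l'accélération a(t) = 4 2 fois. En prenant d/dt de a(t), nous trouvons j(t) = 0. En dérivant le jerk, nous obtenons le snap: s(t) = 0. De l'équation du snap s(t) = 0, nous substituons t = 2 pour obtenir s = 0.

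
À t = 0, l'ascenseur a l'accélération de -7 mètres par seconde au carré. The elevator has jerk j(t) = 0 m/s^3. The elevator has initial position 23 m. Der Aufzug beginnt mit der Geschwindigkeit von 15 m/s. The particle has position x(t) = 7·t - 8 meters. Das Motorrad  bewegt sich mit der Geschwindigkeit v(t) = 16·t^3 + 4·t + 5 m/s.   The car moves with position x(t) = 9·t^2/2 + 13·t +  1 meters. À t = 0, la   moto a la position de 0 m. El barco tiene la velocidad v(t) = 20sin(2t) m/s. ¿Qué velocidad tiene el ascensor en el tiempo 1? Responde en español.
Necesitamos integrar nuestra ecuación de la sacudida j(t) = 0 2 veces. Integrando la sacudida y usando la condición inicial a(0) = -7, obtenemos a(t) = -7. Integrando la aceleración y usando la condición inicial v(0) = 15, obtenemos v(t) = 15 - 7·t. Usando v(t) = 15 - 7·t y sustituyendo t = 1, encontramos v = 8.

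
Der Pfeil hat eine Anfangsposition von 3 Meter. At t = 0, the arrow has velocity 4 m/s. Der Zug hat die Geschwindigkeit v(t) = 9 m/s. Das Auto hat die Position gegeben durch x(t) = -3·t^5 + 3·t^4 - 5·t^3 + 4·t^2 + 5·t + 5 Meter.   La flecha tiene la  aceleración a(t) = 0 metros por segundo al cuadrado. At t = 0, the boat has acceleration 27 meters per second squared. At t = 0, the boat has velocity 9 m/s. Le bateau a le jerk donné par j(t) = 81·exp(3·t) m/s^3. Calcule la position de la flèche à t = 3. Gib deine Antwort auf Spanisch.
Debemos encontrar la integral de nuestra ecuación de la aceleración a(t) = 0 2 veces. La integral de la aceleración es la velocidad. Usando v(0) = 4, obtenemos v(t) = 4. La antiderivada de la velocidad, con x(0) = 3, da la posición: x(t) = 4·t + 3. Usando x(t) = 4·t + 3 y sustituyendo t = 3, encontramos x = 15.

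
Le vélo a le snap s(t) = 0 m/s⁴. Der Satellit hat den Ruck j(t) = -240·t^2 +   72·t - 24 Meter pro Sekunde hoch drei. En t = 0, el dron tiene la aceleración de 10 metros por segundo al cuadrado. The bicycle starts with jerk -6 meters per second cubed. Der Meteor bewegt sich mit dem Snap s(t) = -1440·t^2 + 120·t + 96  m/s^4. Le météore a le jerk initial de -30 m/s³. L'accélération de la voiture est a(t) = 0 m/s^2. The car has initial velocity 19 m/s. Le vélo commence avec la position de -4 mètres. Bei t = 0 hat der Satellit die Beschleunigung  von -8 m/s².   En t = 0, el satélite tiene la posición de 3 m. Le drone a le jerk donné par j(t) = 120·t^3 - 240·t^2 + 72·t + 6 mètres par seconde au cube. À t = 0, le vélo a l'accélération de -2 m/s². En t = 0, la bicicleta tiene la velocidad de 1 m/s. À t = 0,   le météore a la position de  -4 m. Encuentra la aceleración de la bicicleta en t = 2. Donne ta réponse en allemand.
Um dies zu lösen, müssen wir 2 Integrale unserer Gleichung für den Snap s(t) = 0 finden. Das Integral von dem Snap ist der Ruck. Mit j(0) = -6 erhalten wir j(t) = -6. Die Stammfunktion von dem Ruck, mit a(0) = -2, ergibt die Beschleunigung: a(t) = -6·t - 2. Aus der Gleichung für die Beschleunigung a(t) = -6·t - 2, setzen wir t = 2 ein und erhalten a = -14.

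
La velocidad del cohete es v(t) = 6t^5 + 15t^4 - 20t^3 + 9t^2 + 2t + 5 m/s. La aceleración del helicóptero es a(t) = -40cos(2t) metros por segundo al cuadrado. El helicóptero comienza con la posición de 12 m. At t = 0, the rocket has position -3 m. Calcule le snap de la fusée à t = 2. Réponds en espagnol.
Para resolver esto, necesitamos tomar 3 derivadas de nuestra ecuación de la velocidad v(t) = 6·t^5 + 15·t^4 - 20·t^3 + 9·t^2 + 2·t + 5. Tomando d/dt de v(t), encontramos a(t) = 30·t^4 + 60·t^3 - 60·t^2 + 18·t + 2. Derivando la aceleración, obtenemos la sacudida: j(t) = 120·t^3 + 180·t^2 - 120·t + 18. La derivada de la sacudida da el snap: s(t) = 360·t^2 + 360·t - 120. Usando s(t) = 360·t^2 + 360·t - 120 y sustituyendo t = 2, encontramos s = 2040.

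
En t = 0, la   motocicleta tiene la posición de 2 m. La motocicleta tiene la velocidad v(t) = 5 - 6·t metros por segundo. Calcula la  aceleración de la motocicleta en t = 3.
Para resolver esto, necesitamos tomar 1 derivada de nuestra ecuación de la velocidad v(t) = 5 - 6·t. La derivada de la velocidad da la aceleración: a(t) = -6. Usando a(t) = -6 y sustituyendo t = 3, encontramos a = -6.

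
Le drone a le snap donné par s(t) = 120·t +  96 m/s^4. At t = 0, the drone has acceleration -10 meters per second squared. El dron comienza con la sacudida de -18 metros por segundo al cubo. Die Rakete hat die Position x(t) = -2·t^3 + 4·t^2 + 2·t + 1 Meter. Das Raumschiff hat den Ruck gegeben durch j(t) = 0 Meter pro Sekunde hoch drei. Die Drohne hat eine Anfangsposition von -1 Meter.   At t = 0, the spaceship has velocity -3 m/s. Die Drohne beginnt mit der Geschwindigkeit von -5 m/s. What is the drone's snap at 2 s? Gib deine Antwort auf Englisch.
Using s(t) = 120·t + 96 and substituting t = 2, we find s = 336.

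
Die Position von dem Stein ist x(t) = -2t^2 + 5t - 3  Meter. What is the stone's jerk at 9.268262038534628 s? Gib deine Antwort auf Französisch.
Pour résoudre ceci, nous devons prendre 3 dérivées de notre équation de la position x(t) = -2·t^2 + 5·t - 3. La dérivée de la position donne la vitesse: v(t) = 5 - 4·t. La dérivée de la vitesse donne l'accélération: a(t) = -4. La dérivée de l'accélération donne le jerk: j(t) = 0. De l'équation du jerk j(t) = 0, nous substituons t = 9.268262038534628 pour obtenir j = 0.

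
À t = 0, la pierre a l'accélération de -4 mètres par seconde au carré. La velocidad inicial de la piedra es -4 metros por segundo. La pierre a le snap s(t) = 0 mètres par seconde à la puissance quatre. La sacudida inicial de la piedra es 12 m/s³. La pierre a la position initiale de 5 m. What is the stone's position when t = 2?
To find the answer, we compute 4 integrals of s(t) = 0. The antiderivative of snap is jerk. Using j(0) = 12, we get j(t) = 12. Finding the antiderivative of j(t) and using a(0) = -4: a(t) = 12·t - 4. Taking ∫a(t)dt and applying v(0) = -4, we find v(t) = 6·t^2 - 4·t - 4. Integrating velocity and using the initial condition x(0) = 5, we get x(t) = 2·t^3 - 2·t^2 - 4·t + 5. We have position x(t) = 2·t^3 - 2·t^2 - 4·t + 5. Substituting t = 2: x(2) = 5.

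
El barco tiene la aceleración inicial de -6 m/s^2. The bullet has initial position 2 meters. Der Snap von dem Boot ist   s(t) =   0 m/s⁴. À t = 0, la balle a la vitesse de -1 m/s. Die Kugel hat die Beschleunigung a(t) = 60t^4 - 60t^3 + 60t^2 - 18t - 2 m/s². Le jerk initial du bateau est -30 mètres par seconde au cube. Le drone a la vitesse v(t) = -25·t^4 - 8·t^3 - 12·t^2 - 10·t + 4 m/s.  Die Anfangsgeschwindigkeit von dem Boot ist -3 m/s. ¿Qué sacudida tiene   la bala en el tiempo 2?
Partiendo de la aceleración a(t) = 60·t^4 - 60·t^3 + 60·t^2 - 18·t - 2, tomamos 1 derivada. La derivada de la aceleración da la sacudida: j(t) = 240·t^3 - 180·t^2 + 120·t - 18. De la ecuación de la sacudida j(t) = 240·t^3 - 180·t^2 + 120·t - 18, sustituimos t = 2 para obtener j = 1422.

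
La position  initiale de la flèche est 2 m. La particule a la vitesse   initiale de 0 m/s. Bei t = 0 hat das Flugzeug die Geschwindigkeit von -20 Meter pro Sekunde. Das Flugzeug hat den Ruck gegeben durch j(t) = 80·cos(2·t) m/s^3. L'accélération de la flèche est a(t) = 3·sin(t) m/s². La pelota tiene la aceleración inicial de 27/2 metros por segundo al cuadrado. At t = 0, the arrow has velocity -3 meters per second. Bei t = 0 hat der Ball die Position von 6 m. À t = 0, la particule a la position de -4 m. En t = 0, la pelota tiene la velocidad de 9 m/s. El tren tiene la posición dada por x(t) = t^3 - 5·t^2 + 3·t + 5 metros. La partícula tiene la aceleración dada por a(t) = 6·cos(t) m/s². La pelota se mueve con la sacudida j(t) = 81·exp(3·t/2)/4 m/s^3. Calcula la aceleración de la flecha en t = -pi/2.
De la ecuación de la aceleración a(t) = 3·sin(t), sustituimos t = -pi/2 para obtener a = -3.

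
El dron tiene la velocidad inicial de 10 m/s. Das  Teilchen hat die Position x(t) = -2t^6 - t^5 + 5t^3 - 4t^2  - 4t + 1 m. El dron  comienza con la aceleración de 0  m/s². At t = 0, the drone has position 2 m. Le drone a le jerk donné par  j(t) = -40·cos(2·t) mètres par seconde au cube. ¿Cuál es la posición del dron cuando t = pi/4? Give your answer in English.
To find the answer, we compute 3 integrals of j(t) = -40·cos(2·t). Finding the antiderivative of j(t) and using a(0) = 0: a(t) = -20·sin(2·t). The integral of acceleration, with v(0) = 10, gives velocity: v(t) = 10·cos(2·t). The integral of velocity is position. Using x(0) = 2, we get x(t) = 5·sin(2·t) + 2. We have position x(t) = 5·sin(2·t) + 2. Substituting t = pi/4: x(pi/4) = 7.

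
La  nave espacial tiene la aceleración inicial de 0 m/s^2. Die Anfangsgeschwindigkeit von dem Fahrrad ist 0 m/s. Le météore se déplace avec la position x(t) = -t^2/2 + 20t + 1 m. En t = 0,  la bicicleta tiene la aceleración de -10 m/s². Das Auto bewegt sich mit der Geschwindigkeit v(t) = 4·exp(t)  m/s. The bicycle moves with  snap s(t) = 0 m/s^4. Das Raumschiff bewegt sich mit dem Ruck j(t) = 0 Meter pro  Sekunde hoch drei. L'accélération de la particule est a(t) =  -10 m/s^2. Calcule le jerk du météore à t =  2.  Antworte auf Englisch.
To solve this, we need to take 3 derivatives of our position equation x(t) = -t^2/2 + 20·t + 1. Taking d/dt of x(t), we find v(t) = 20 - t. Differentiating velocity, we get acceleration: a(t) = -1. The derivative of acceleration gives jerk: j(t) = 0. Using j(t) = 0 and substituting t = 2, we find j = 0.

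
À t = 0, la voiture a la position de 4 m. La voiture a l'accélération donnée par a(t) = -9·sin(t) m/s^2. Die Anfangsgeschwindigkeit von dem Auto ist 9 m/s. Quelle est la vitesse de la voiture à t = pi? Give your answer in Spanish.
Partiendo de la aceleración a(t) = -9·sin(t), tomamos 1 antiderivada. Integrando la aceleración y usando la condición inicial v(0) = 9, obtenemos v(t) = 9·cos(t). Usando v(t) = 9·cos(t) y sustituyendo t = pi, encontramos v = -9.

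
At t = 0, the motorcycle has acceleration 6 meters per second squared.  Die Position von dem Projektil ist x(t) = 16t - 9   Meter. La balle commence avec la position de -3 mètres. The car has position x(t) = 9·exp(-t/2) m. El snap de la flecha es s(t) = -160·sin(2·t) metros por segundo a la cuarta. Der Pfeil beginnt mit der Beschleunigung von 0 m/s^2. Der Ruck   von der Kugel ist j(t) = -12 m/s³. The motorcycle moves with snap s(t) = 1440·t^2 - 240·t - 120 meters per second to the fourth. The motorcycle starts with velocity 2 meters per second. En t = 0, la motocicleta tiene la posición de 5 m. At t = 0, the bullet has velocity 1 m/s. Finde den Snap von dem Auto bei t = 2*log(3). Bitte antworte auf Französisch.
Nous devons dériver notre équation de la position x(t) = 9·exp(-t/2) 4 fois. En dérivant la position, nous obtenons la vitesse: v(t) = -9·exp(-t/2)/2. En prenant d/dt de v(t), nous trouvons a(t) = 9·exp(-t/2)/4. En dérivant l'accélération, nous obtenons le jerk: j(t) = -9·exp(-t/2)/8. En dérivant le jerk, nous obtenons le snap: s(t) = 9·exp(-t/2)/16. Nous avons le snap s(t) = 9·exp(-t/2)/16. En substituant t = 2*log(3): s(2*log(3)) = 3/16.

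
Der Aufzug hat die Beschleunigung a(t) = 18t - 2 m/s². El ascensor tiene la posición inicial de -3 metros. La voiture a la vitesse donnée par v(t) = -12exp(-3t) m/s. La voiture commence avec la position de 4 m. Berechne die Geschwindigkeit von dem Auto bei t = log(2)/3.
Mit v(t) = -12·exp(-3·t) und Einsetzen von t = log(2)/3, finden wir v = -6.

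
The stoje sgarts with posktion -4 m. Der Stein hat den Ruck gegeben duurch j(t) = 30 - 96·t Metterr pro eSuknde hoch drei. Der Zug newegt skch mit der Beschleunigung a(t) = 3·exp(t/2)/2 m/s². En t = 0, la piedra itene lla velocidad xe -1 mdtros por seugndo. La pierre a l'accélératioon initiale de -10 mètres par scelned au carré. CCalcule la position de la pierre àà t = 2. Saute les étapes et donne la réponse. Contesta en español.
La posición en t = 2 es x = -50.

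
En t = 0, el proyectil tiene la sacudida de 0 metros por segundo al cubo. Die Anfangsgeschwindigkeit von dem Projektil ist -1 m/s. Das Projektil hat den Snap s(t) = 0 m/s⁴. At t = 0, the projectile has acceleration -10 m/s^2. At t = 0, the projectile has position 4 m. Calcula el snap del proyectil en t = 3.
Usando s(t) = 0 y sustituyendo t = 3, encontramos s = 0.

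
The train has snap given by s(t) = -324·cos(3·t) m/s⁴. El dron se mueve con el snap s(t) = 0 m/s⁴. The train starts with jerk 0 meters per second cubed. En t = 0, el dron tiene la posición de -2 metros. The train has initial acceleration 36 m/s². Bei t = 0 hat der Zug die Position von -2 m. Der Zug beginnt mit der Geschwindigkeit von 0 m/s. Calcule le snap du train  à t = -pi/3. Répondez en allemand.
Wir haben den Snap s(t) = -324·cos(3·t). Durch Einsetzen von t = -pi/3: s(-pi/3) = 324.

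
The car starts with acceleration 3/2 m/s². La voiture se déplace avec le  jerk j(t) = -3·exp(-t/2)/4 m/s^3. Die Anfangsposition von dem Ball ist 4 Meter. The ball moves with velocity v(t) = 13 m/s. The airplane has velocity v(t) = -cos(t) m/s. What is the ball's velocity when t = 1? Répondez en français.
De l'équation de la vitesse v(t) = 13, nous substituons t = 1 pour obtenir v = 13.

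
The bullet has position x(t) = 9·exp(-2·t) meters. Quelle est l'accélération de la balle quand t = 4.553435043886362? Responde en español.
Para resolver esto, necesitamos tomar 2 derivadas de nuestra ecuación de la posición x(t) = 9·exp(-2·t). Derivando la posición, obtenemos la velocidad: v(t) = -18·exp(-2·t). Tomando d/dt de v(t), encontramos a(t) = 36·exp(-2·t). Usando a(t) = 36·exp(-2·t) y sustituyendo t = 4.553435043886362, encontramos a = 0.00399244621563206.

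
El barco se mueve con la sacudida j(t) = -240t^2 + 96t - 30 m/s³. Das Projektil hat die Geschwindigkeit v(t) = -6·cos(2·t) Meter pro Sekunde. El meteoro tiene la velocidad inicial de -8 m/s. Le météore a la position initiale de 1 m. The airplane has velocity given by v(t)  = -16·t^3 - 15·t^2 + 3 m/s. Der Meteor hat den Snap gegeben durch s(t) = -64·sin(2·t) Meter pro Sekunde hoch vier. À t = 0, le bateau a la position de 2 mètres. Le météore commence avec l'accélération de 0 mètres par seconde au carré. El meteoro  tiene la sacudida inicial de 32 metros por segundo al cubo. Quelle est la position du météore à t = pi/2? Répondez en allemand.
Wir müssen die Stammfunktion unserer Gleichung für den Snap s(t) = -64·sin(2·t) 4-mal finden. Durch Integration von dem Snap und Verwendung der Anfangsbedingung j(0) = 32, erhalten wir j(t) = 32·cos(2·t). Das Integral von dem Ruck ist die Beschleunigung. Mit a(0) = 0 erhalten wir a(t) = 16·sin(2·t). Durch Integration von der Beschleunigung und Verwendung der Anfangsbedingung v(0) = -8, erhalten wir v(t) = -8·cos(2·t). Mit ∫v(t)dt und Anwendung von x(0) = 1, finden wir x(t) = 1 - 4·sin(2·t). Mit x(t) = 1 - 4·sin(2·t) und Einsetzen von t = pi/2, finden wir x = 1.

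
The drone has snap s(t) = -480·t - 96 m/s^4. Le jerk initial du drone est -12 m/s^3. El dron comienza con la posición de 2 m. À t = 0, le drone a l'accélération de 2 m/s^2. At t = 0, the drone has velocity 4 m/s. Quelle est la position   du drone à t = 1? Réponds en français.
En partant du snap s(t) = -480·t - 96, nous prenons 4 primitives. En intégrant le snap et en utilisant la condition initiale j(0) = -12, nous obtenons j(t) = -240·t^2 - 96·t - 12. L'intégrale du jerk est l'accélération. En utilisant a(0) = 2, nous obtenons a(t) = -80·t^3 - 48·t^2 - 12·t + 2. La primitive de l'accélération est la vitesse. En utilisant v(0) = 4, nous obtenons v(t) = -20·t^4 - 16·t^3 - 6·t^2 + 2·t + 4. En prenant ∫v(t)dt et en appliquant x(0) = 2, nous trouvons x(t) = -4·t^5 - 4·t^4 - 2·t^3 + t^2 + 4·t + 2. De l'équation de la position x(t) = -4·t^5 - 4·t^4 - 2·t^3 + t^2 + 4·t + 2, nous substituons t = 1 pour obtenir x = -3.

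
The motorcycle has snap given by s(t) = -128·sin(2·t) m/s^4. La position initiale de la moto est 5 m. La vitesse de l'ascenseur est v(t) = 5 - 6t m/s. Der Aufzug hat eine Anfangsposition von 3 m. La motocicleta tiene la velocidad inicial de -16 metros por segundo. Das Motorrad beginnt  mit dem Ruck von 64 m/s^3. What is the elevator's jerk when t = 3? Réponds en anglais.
To solve this, we need to take 2 derivatives of our velocity equation v(t) = 5 - 6·t. The derivative of velocity gives acceleration: a(t) = -6. Differentiating acceleration, we get jerk: j(t) = 0. Using j(t) = 0 and substituting t = 3, we find j = 0.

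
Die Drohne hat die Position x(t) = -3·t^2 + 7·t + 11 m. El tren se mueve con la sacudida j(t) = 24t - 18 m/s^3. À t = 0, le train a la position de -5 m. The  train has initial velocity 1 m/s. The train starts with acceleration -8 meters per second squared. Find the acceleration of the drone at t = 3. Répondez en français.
En partant de la position x(t) = -3·t^2 + 7·t + 11, nous prenons 2 dérivées. En dérivant la position, nous obtenons la vitesse: v(t) = 7 - 6·t. En prenant d/dt de v(t), nous trouvons a(t) = -6. Nous avons l'accélération a(t) = -6. En substituant t = 3: a(3) = -6.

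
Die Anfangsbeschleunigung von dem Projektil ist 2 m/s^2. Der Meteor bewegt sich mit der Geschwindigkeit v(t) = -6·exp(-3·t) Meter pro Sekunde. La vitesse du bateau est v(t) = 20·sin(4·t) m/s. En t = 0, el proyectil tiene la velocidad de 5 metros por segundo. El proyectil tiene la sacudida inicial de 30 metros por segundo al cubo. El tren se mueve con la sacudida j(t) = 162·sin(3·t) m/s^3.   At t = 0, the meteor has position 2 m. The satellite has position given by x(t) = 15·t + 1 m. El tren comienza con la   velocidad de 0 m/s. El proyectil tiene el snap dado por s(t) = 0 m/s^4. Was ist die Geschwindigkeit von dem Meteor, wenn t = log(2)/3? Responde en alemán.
Aus der Gleichung für die Geschwindigkeit v(t) = -6·exp(-3·t), setzen wir t = log(2)/3 ein und erhalten v = -3.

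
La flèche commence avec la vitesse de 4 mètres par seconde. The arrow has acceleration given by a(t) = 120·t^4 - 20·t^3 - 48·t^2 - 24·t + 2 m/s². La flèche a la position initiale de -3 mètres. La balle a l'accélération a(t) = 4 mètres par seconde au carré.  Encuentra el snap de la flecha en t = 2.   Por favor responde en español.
Para resolver esto, necesitamos tomar 2 derivadas de nuestra ecuación de la aceleración a(t) = 120·t^4 - 20·t^3 - 48·t^2 - 24·t + 2. Derivando la aceleración, obtenemos la sacudida: j(t) = 480·t^3 - 60·t^2 - 96·t - 24. Tomando d/dt de j(t), encontramos s(t) = 1440·t^2 - 120·t - 96. Usando s(t) = 1440·t^2 - 120·t - 96 y sustituyendo t = 2, encontramos s = 5424.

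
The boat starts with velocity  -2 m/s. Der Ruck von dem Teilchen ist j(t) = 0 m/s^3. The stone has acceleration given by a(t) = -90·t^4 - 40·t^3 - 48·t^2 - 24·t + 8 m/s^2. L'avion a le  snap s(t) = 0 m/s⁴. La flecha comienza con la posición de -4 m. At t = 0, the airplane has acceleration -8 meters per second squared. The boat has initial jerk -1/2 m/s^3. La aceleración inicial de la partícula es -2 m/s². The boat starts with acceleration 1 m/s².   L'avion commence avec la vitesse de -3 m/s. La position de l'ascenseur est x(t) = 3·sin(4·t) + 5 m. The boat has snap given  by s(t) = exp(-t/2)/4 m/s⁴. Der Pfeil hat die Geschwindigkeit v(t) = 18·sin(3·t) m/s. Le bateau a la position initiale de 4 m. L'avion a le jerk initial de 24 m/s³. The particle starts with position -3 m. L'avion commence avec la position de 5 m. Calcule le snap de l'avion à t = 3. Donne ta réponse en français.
Nous avons le snap s(t) = 0. En substituant t = 3: s(3) = 0.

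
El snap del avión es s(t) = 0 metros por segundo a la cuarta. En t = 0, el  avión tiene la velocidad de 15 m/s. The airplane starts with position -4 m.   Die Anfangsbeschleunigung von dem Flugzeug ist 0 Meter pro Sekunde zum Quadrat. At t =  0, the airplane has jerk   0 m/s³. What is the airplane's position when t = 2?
We need to integrate our snap equation s(t) = 0 4 times. Integrating snap and using the initial condition j(0) = 0, we get j(t) = 0. Integrating jerk and using the initial condition a(0) = 0, we get a(t) = 0. Finding the integral of a(t) and using v(0) = 15: v(t) = 15. Finding the integral of v(t) and using x(0) = -4: x(t) = 15·t - 4. From the given position equation x(t) = 15·t - 4, we substitute t = 2 to get x = 26.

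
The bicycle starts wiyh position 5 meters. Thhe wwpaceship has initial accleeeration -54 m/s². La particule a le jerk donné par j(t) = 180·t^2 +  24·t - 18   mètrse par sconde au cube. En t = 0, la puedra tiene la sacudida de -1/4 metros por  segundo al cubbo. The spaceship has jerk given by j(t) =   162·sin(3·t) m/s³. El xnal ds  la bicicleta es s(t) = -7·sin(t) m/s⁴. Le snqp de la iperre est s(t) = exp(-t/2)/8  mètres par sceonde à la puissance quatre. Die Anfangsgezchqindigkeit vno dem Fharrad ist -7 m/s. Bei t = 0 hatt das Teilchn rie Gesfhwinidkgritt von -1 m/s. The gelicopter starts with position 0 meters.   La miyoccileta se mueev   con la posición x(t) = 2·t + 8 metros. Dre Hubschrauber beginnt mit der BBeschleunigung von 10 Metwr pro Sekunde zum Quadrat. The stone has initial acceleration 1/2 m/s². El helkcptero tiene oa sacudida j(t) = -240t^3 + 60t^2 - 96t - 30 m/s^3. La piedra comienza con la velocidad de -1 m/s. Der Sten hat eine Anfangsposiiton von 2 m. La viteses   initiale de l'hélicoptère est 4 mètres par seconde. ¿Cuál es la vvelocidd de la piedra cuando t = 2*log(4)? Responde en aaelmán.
Um dies zu lösen, müssen wir 3 Stammfunktionen unserer Gleichung für den Snap s(t) = exp(-t/2)/8 finden. Das Integral von dem Snap, mit j(0) = -1/4, ergibt den Ruck: j(t) = -exp(-t/2)/4. Die Stammfunktion von dem Ruck ist die Beschleunigung. Mit a(0) = 1/2 erhalten wir a(t) = exp(-t/2)/2. Das Integral von der Beschleunigung ist die Geschwindigkeit. Mit v(0) = -1 erhalten wir v(t) = -exp(-t/2). Aus der Gleichung für die Geschwindigkeit v(t) = -exp(-t/2), setzen wir t = 2*log(4) ein und erhalten v = -1/4.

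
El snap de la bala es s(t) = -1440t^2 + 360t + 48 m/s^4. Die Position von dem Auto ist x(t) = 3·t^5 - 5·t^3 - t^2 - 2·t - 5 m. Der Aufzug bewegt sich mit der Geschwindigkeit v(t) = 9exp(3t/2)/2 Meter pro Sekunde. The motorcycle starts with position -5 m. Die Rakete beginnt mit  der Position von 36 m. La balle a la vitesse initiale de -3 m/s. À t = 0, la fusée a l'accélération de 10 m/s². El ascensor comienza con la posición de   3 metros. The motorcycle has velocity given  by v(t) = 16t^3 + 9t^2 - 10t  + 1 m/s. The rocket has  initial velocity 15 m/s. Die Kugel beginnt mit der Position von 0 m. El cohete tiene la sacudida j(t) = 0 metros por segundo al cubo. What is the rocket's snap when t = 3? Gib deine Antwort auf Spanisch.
Partiendo de la sacudida j(t) = 0, tomamos 1 derivada. La derivada de la sacudida da el snap: s(t) = 0. Tenemos el snap s(t) = 0. Sustituyendo t = 3: s(3) = 0.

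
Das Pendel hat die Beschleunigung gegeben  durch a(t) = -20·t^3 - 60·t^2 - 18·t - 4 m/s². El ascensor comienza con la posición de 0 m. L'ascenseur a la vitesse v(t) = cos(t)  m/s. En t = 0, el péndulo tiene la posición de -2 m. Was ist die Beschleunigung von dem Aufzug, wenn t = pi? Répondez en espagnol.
Debemos derivar nuestra ecuación de la velocidad v(t) = cos(t) 1 vez. La derivada de la velocidad da la aceleración: a(t) = -sin(t). Usando a(t) = -sin(t) y sustituyendo t = pi, encontramos a = 0.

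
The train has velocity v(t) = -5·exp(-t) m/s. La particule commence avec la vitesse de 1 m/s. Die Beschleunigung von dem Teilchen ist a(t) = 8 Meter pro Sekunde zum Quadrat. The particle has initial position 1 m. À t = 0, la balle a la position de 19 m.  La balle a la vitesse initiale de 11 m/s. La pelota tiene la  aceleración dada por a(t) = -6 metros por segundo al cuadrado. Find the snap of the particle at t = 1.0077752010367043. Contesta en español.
Debemos derivar nuestra ecuación de la aceleración a(t) = 8 2 veces. La derivada de la aceleración da la sacudida: j(t) = 0. Tomando d/dt de j(t), encontramos s(t) = 0. De la ecuación del snap s(t) = 0, sustituimos t = 1.0077752010367043 para obtener s = 0.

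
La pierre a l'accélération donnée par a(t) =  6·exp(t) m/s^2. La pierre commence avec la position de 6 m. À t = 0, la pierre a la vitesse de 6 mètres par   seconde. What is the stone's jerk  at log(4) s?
We must differentiate our acceleration equation a(t) = 6·exp(t) 1 time. Taking d/dt of a(t), we find j(t) = 6·exp(t). Using j(t) = 6·exp(t) and substituting t = log(4), we find j = 24.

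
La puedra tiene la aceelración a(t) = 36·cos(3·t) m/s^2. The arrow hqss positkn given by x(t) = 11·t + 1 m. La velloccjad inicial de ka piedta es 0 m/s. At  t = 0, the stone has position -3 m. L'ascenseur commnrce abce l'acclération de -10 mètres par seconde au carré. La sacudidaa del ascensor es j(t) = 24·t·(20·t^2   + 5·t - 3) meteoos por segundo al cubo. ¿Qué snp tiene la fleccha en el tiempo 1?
Para resolver esto, necesitamos tomar 4 derivadas de nuestra ecuación de la posición x(t) = 11·t + 1. Tomando d/dt de x(t), encontramos v(t) = 11. La derivada de la velocidad da la aceleración: a(t) = 0. Derivando la aceleración, obtenemos la sacudida: j(t) = 0. Derivando la sacudida, obtenemos el snap: s(t) = 0. Usando s(t) = 0 y sustituyendo t = 1, encontramos s = 0.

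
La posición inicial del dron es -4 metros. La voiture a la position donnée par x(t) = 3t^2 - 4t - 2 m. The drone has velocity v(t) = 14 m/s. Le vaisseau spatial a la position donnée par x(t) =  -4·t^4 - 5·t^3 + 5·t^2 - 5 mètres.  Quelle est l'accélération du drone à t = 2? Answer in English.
Starting from velocity v(t) = 14, we take 1 derivative. The derivative of velocity gives acceleration: a(t) = 0. Using a(t) = 0 and substituting t = 2, we find a = 0.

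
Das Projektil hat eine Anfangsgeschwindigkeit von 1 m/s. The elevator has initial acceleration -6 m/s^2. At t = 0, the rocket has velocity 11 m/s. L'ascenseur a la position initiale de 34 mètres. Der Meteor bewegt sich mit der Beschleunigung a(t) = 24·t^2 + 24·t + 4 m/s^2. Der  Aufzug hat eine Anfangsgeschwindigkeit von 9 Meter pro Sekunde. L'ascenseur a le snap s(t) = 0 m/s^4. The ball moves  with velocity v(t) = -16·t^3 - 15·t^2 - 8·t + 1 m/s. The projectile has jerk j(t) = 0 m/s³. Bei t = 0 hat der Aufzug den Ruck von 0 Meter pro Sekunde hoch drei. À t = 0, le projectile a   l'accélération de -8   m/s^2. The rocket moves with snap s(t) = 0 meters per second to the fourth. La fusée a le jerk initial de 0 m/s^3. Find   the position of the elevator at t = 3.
To find the answer, we compute 4 integrals of s(t) = 0. The antiderivative of snap, with j(0) = 0, gives jerk: j(t) = 0. The integral of jerk is acceleration. Using a(0) = -6, we get a(t) = -6. The integral of acceleration, with v(0) = 9, gives velocity: v(t) = 9 - 6·t. Taking ∫v(t)dt and applying x(0) = 34, we find x(t) = -3·t^2 + 9·t + 34. We have position x(t) = -3·t^2 + 9·t + 34. Substituting t = 3: x(3) = 34.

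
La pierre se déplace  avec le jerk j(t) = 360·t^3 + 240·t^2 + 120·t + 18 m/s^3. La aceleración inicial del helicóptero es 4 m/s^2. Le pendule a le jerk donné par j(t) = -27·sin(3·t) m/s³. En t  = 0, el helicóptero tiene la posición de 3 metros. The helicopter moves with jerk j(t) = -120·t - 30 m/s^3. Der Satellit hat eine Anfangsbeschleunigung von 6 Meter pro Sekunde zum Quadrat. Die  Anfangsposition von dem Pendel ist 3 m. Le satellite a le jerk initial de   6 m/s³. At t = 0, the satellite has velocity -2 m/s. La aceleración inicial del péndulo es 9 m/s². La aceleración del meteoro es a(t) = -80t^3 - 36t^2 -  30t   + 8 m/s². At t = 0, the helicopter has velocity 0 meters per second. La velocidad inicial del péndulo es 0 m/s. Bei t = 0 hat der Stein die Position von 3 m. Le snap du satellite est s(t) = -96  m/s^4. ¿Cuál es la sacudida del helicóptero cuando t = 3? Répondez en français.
En utilisant j(t) = -120·t - 30 et en substituant t = 3, nous trouvons j = -390.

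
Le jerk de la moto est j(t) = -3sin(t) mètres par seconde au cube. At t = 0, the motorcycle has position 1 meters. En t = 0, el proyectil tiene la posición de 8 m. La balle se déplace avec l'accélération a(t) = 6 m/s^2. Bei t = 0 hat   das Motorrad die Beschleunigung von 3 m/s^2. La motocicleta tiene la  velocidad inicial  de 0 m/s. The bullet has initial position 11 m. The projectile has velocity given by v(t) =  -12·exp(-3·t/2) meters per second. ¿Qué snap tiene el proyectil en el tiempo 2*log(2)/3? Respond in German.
Um dies zu lösen, müssen wir 3 Ableitungen unserer Gleichung für die Geschwindigkeit v(t) = -12·exp(-3·t/2) nehmen. Durch Ableiten von der Geschwindigkeit erhalten wir die Beschleunigung: a(t) = 18·exp(-3·t/2). Die Ableitung von der Beschleunigung ergibt den Ruck: j(t) = -27·exp(-3·t/2). Die Ableitung von dem Ruck ergibt den Snap: s(t) = 81·exp(-3·t/2)/2. Mit s(t) = 81·exp(-3·t/2)/2 und Einsetzen von t = 2*log(2)/3, finden wir s = 81/4.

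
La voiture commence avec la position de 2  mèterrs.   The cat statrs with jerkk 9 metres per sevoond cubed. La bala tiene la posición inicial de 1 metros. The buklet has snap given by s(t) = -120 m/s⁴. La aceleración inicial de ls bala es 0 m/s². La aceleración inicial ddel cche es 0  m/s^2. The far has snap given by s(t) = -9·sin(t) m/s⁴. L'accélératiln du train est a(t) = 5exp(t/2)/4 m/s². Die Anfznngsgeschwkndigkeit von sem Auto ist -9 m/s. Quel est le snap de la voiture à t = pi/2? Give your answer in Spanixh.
Usando s(t) = -9·sin(t) y sustituyendo t = pi/2, encontramos s = -9.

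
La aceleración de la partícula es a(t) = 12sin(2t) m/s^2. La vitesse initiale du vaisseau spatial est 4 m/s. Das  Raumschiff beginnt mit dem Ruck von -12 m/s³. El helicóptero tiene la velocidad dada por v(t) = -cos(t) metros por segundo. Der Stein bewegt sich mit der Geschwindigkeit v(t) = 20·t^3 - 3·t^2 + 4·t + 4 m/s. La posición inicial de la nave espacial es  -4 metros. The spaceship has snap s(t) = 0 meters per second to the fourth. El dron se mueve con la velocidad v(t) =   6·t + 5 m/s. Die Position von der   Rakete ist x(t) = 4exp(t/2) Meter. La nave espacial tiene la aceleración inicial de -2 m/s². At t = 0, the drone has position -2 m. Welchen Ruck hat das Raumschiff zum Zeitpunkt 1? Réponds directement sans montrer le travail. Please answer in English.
The jerk at t = 1 is j = -12.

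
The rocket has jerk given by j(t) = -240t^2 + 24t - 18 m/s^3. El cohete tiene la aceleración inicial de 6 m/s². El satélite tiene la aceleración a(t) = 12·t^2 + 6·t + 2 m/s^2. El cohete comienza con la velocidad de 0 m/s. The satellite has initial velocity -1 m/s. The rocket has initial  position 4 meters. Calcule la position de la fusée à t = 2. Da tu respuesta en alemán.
Um dies zu lösen, müssen wir 3 Stammfunktionen unserer Gleichung für den Ruck j(t) = -240·t^2 + 24·t - 18 finden. Das Integral von dem Ruck, mit a(0) = 6, ergibt die Beschleunigung: a(t) = -80·t^3 + 12·t^2 - 18·t + 6. Mit ∫a(t)dt und Anwendung von v(0) = 0, finden wir v(t) = t·(-20·t^3 + 4·t^2 - 9·t + 6). Die Stammfunktion von der Geschwindigkeit ist die Position. Mit x(0) = 4 erhalten wir x(t) = -4·t^5 + t^4 - 3·t^3 + 3·t^2 + 4. Wir haben die Position x(t) = -4·t^5 + t^4 - 3·t^3 + 3·t^2 + 4. Durch Einsetzen von t = 2: x(2) = -120.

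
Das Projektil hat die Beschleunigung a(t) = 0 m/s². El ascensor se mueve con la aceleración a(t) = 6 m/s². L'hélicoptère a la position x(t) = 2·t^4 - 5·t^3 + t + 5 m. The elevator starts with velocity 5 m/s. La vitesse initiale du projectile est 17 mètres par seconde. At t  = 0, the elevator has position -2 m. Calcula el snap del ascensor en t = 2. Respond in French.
Pour résoudre ceci, nous devons prendre 2 dérivées de notre équation de l'accélération a(t) = 6. La dérivée de l'accélération donne le jerk: j(t) = 0. En prenant d/dt de j(t), nous trouvons s(t) = 0. En utilisant s(t) = 0 et en substituant t = 2, nous trouvons s = 0.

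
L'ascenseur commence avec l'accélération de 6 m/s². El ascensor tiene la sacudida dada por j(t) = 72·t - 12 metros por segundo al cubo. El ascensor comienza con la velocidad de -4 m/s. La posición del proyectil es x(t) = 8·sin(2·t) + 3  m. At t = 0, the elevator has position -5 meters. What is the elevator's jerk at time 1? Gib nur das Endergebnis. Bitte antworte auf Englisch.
The jerk at t = 1 is j = 60.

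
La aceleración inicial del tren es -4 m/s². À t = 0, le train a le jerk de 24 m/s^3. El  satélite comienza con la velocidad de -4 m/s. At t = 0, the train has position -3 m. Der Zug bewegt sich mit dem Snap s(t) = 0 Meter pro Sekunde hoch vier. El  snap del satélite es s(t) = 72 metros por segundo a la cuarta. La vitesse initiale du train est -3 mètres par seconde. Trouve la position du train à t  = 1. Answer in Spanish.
Partiendo del snap s(t) = 0, tomamos 4 integrales. Tomando ∫s(t)dt y aplicando j(0) = 24, encontramos j(t) = 24. La integral de la sacudida, con a(0) = -4, da la aceleración: a(t) = 24·t - 4. La antiderivada de la aceleración es la velocidad. Usando v(0) = -3, obtenemos v(t) = 12·t^2 - 4·t - 3. Tomando ∫v(t)dt y aplicando x(0) = -3, encontramos x(t) = 4·t^3 - 2·t^2 - 3·t - 3. Usando x(t) = 4·t^3 - 2·t^2 - 3·t - 3 y sustituyendo t = 1, encontramos x = -4.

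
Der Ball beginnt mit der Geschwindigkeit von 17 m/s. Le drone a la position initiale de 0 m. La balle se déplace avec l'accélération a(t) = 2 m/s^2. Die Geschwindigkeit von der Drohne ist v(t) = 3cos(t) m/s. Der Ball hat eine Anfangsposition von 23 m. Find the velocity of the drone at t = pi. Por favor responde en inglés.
We have velocity v(t) = 3·cos(t). Substituting t = pi: v(pi) = -3.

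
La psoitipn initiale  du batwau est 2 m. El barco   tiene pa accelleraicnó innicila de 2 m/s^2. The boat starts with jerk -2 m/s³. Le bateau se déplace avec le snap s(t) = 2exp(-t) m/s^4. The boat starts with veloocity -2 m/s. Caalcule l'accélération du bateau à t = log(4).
En partant du snap s(t) = 2·exp(-t), nous prenons 2 primitives. En intégrant le snap et en utilisant la condition initiale j(0) = -2, nous obtenons j(t) = -2·exp(-t). L'intégrale du jerk est l'accélération. En utilisant a(0) = 2, nous obtenons a(t) = 2·exp(-t). De l'équation de l'accélération a(t) = 2·exp(-t), nous substituons t = log(4) pour obtenir a = 1/2.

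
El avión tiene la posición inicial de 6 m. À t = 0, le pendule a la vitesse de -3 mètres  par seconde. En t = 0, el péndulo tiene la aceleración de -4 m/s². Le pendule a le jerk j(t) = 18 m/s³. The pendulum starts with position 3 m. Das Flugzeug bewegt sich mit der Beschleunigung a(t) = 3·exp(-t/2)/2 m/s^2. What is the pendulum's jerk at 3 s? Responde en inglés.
Using j(t) = 18 and substituting t = 3, we find j = 18.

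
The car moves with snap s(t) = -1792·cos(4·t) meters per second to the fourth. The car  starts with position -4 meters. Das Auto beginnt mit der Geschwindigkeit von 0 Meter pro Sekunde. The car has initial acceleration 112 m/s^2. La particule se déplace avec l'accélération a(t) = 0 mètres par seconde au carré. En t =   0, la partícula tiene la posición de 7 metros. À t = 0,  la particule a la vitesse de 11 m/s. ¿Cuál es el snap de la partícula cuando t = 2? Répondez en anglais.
We must differentiate our acceleration equation a(t) = 0 2 times. Taking d/dt of a(t), we find j(t) = 0. Taking d/dt of j(t), we find s(t) = 0. From the given snap equation s(t) = 0, we substitute t = 2 to get s = 0.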